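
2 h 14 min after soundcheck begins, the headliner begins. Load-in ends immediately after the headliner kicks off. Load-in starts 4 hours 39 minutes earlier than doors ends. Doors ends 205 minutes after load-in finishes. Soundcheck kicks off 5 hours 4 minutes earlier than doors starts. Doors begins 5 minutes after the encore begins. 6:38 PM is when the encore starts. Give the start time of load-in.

Doors starts at 6:38 PM + 5 min = 6:43 PM.
Soundcheck starts at 6:43 PM − 304 min = 1:39 PM.
The headliner starts at 1:39 PM + 134 min = 3:53 PM.
So load-in ends at 3:53 PM.
Doors ends at 3:53 PM + 205 min = 7:18 PM.
Load-in starts at 7:18 PM − 279 min = 2:39 PM.

2:39 PM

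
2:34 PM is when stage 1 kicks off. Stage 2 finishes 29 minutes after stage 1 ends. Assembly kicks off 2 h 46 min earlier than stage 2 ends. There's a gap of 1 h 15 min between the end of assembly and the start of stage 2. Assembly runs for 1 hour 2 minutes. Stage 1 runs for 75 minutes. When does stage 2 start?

Stage 1 ends at 2:34 PM + 75 min = 3:49 PM.
Stage 2 ends at 3:49 PM + 29 min = 4:18 PM.
Assembly starts at 4:18 PM − 166 min = 1:32 PM.
Assembly ends at 1:32 PM + 62 min = 2:34 PM.
Stage 2 starts at 2:34 PM + 75 min = 3:49 PM.

3:49 PM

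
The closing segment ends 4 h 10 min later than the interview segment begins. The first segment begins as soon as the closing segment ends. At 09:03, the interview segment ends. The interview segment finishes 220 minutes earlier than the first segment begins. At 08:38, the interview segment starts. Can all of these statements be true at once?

The closing segment ends at 08:38 + 250 min = 12:48.
So the first segment starts at 12:48.
The interview segment ends at 12:48 − 220 min = 09:08.
But the interview segment is also said to end at 09:03 — a 5-minute conflict.

No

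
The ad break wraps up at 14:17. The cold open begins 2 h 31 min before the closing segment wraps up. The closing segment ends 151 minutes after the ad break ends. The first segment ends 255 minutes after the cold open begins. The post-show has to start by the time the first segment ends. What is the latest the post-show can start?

18:32

The closing segment ends at 14:17 + 151 min = 16:48.
The cold open starts at 16:48 − 151 min = 14:17.
The first segment ends at 14:17 + 255 min = 18:32.
The post-show is bounded by the first segment, so the latest it can start is 18:32.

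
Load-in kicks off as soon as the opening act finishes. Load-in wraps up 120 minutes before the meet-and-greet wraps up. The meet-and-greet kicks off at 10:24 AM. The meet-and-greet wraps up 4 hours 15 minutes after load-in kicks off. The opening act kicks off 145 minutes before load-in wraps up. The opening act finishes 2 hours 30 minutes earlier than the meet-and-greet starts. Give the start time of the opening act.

7:44 AM

The opening act ends at 10:24 AM − 150 min = 7:54 AM.
So load-in starts at 7:54 AM.
The meet-and-greet ends at 7:54 AM + 255 min = 12:09 PM.
Load-in ends at 12:09 PM − 120 min = 10:09 AM.
The opening act starts at 10:09 AM − 145 min = 7:44 AM.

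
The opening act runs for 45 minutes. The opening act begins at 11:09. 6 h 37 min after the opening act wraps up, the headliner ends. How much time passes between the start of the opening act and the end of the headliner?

The opening act ends at 11:09 + 45 min = 11:54.
The headliner ends at 11:54 + 397 min = 18:31.
From 11:09 to 18:31 is 7 h 22 min.

7 h 22 min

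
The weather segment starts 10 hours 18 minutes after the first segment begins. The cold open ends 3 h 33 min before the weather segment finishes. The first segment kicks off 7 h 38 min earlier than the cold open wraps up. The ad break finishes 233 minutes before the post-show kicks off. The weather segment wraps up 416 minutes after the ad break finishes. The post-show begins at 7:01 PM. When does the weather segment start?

The ad break ends at 7:01 PM − 233 min = 3:08 PM.
The weather segment ends at 3:08 PM + 416 min = 10:04 PM.
The cold open ends at 10:04 PM − 213 min = 6:31 PM.
The first segment starts at 6:31 PM − 458 min = 10:53 AM.
The weather segment starts at 10:53 AM + 618 min = 9:11 PM.

9:11 PM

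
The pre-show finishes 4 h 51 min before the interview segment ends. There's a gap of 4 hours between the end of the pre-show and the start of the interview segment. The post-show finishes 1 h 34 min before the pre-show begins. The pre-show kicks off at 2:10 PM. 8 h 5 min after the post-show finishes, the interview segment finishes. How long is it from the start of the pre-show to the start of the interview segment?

5 h 40 min

The post-show ends at 2:10 PM − 94 min = 12:36 PM.
The interview segment ends at 12:36 PM + 485 min = 8:41 PM.
The pre-show ends at 8:41 PM − 291 min = 3:50 PM.
The interview segment starts at 3:50 PM + 240 min = 7:50 PM.
From 2:10 PM to 7:50 PM is 5 h 40 min.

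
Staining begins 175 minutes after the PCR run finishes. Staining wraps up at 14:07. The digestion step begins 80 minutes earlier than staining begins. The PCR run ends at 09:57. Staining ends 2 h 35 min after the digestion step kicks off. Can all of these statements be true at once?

Yes

Staining starts at 09:57 + 175 min = 12:52.
The digestion step starts at 12:52 − 80 min = 11:32.
Staining ends at 11:32 + 155 min = 14:07.
That matches the stated 14:07, so the schedule is consistent.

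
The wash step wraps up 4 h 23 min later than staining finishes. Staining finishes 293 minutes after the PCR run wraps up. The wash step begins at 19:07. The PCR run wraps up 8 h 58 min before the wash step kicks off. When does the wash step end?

The PCR run ends at 19:07 − 538 min = 10:09.
Staining ends at 10:09 + 293 min = 15:02.
The wash step ends at 15:02 + 263 min = 19:25.

19:25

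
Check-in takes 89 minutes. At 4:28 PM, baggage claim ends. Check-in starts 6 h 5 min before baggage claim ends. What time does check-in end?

Check-in starts at 4:28 PM − 365 min = 10:23 AM.
Check-in ends at 10:23 AM + 89 min = 11:52 AM.

11:52 AM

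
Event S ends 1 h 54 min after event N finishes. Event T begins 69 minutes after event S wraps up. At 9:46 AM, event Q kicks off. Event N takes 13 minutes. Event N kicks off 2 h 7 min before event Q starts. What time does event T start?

Event N starts at 9:46 AM − 127 min = 7:39 AM.
Event N ends at 7:39 AM + 13 min = 7:52 AM.
Event S ends at 7:52 AM + 114 min = 9:46 AM.
Event T starts at 9:46 AM + 69 min = 10:55 AM.

10:55 AM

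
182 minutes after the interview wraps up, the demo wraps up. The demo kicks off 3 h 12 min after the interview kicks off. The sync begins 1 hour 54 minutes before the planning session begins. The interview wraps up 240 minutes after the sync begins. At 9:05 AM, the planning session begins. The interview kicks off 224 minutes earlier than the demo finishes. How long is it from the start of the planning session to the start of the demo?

276 minutes

The sync starts at 9:05 AM − 114 min = 7:11 AM.
The interview ends at 7:11 AM + 240 min = 11:11 AM.
The demo ends at 11:11 AM + 182 min = 2:13 PM.
The interview starts at 2:13 PM − 224 min = 10:29 AM.
The demo starts at 10:29 AM + 192 min = 1:41 PM.
From 9:05 AM to 1:41 PM is 276 minutes.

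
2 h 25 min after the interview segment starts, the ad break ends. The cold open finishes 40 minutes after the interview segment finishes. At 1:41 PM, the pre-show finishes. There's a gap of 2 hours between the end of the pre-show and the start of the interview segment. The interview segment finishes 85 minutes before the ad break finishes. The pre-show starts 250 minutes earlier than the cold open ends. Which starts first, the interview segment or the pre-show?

The interview segment starts at 1:41 PM + 120 min = 3:41 PM.
The ad break ends at 3:41 PM + 145 min = 6:06 PM.
The interview segment ends at 6:06 PM − 85 min = 4:41 PM.
The cold open ends at 4:41 PM + 40 min = 5:21 PM.
The pre-show starts at 5:21 PM − 250 min = 1:11 PM.
The interview segment starts at 3:41 PM and the pre-show starts at 1:11 PM, so the pre-show is first.

the pre-show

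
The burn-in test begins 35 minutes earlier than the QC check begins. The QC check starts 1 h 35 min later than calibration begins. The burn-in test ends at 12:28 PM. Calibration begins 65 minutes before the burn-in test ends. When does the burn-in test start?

Calibration starts at 12:28 PM − 65 min = 11:23 AM.
The QC check starts at 11:23 AM + 95 min = 12:58 PM.
The burn-in test starts at 12:58 PM − 35 min = 12:23 PM.

12:23 PM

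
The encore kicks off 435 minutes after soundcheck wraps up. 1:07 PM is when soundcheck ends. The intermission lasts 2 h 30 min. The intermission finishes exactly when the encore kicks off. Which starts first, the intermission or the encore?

The encore starts at 1:07 PM + 435 min = 8:22 PM.
So the intermission ends at 8:22 PM.
The intermission starts at 8:22 PM − 150 min = 5:52 PM.
The intermission starts at 5:52 PM and the encore starts at 8:22 PM, so the intermission is first.

the intermission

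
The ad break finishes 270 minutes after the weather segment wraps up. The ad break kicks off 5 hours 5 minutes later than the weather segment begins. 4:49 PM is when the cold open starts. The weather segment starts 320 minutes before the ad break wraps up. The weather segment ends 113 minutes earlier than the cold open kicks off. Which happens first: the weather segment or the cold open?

The weather segment ends at 4:49 PM − 113 min = 2:56 PM.
The ad break ends at 2:56 PM + 270 min = 7:26 PM.
The weather segment starts at 7:26 PM − 320 min = 2:06 PM.
The weather segment starts at 2:06 PM and the cold open starts at 4:49 PM, so the weather segment is first.

the weather segment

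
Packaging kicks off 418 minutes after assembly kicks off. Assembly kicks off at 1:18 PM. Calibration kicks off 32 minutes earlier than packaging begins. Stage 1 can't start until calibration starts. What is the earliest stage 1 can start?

7:44 PM

Packaging starts at 1:18 PM + 418 min = 8:16 PM.
Calibration starts at 8:16 PM − 32 min = 7:44 PM.
Stage 1 is bounded by calibration, so the earliest it can start is 7:44 PM.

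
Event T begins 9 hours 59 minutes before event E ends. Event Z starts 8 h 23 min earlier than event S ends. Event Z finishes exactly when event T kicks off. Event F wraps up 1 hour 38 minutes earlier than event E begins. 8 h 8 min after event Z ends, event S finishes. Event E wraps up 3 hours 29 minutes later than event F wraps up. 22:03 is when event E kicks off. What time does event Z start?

13:40

Event F ends at 22:03 − 98 min = 20:25.
Event E ends at 20:25 + 209 min = 23:54.
Event T starts at 23:54 − 599 min = 13:55.
So event Z ends at 13:55.
Event S ends at 13:55 + 488 min = 22:03.
Event Z starts at 22:03 − 503 min = 13:40.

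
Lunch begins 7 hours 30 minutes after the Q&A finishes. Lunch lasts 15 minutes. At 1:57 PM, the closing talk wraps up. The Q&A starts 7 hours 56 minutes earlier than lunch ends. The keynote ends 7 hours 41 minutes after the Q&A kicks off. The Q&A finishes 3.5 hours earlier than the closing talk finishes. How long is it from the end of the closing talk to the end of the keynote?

240 minutes

The Q&A ends at 1:57 PM − 210 min = 10:27 AM.
Lunch starts at 10:27 AM + 450 min = 5:57 PM.
Lunch ends at 5:57 PM + 15 min = 6:12 PM.
The Q&A starts at 6:12 PM − 476 min = 10:16 AM.
The keynote ends at 10:16 AM + 461 min = 5:57 PM.
From 1:57 PM to 5:57 PM is 240 minutes.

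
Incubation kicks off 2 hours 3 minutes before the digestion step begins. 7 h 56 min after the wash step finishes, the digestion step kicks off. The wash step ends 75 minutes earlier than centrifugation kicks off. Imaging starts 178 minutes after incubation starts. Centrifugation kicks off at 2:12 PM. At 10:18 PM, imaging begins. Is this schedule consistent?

The wash step ends at 2:12 PM − 75 min = 12:57 PM.
The digestion step starts at 12:57 PM + 476 min = 8:53 PM.
Incubation starts at 8:53 PM − 123 min = 6:50 PM.
Imaging starts at 6:50 PM + 178 min = 9:48 PM.
But imaging is also said to start at 10:18 PM — a 30-minute conflict.

No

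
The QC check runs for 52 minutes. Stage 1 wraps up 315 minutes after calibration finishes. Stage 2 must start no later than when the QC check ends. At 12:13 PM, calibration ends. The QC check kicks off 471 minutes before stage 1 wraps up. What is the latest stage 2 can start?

Stage 1 ends at 12:13 PM + 315 min = 5:28 PM.
The QC check starts at 5:28 PM − 471 min = 9:37 AM.
The QC check ends at 9:37 AM + 52 min = 10:29 AM.
Stage 2 is bounded by the QC check, so the latest it can start is 10:29 AM.

10:29 AM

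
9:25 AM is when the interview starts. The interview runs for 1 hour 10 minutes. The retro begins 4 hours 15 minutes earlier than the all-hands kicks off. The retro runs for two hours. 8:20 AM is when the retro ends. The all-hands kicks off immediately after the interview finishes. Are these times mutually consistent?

The interview ends at 9:25 AM + 70 min = 10:35 AM.
So the all-hands starts at 10:35 AM.
The retro starts at 10:35 AM − 255 min = 6:20 AM.
The retro ends at 6:20 AM + 120 min = 8:20 AM.
That matches the stated 8:20 AM, so the schedule is consistent.

Yes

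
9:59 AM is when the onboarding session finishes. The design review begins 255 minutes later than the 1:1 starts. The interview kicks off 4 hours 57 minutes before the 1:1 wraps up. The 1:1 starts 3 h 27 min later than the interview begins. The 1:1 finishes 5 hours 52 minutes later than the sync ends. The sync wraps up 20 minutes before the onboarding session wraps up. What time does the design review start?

6:16 PM

The sync ends at 9:59 AM − 20 min = 9:39 AM.
The 1:1 ends at 9:39 AM + 352 min = 3:31 PM.
The interview starts at 3:31 PM − 297 min = 10:34 AM.
The 1:1 starts at 10:34 AM + 207 min = 2:01 PM.
The design review starts at 2:01 PM + 255 min = 6:16 PM.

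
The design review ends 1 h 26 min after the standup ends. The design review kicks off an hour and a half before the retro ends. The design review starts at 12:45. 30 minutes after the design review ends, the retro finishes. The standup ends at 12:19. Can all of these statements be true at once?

The design review ends at 12:19 + 86 min = 13:45.
The retro ends at 13:45 + 30 min = 14:15.
The design review starts at 14:15 − 90 min = 12:45.
That matches the stated 12:45, so the schedule is consistent.

Yes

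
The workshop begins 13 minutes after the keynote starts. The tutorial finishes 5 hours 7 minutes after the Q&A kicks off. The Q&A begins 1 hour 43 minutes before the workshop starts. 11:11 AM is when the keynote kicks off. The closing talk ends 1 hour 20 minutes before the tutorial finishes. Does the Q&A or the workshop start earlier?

The workshop starts at 11:11 AM + 13 min = 11:24 AM.
The Q&A starts at 11:24 AM − 103 min = 9:41 AM.
The Q&A starts at 9:41 AM and the workshop starts at 11:24 AM, so the Q&A is first.

the Q&A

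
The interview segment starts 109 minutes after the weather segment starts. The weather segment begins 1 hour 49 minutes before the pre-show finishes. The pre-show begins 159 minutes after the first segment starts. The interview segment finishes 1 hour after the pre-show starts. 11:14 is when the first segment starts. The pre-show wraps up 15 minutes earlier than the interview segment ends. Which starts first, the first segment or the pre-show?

The pre-show starts at 11:14 + 159 min = 13:53.
The first segment starts at 11:14 and the pre-show starts at 13:53, so the first segment is first.

the first segment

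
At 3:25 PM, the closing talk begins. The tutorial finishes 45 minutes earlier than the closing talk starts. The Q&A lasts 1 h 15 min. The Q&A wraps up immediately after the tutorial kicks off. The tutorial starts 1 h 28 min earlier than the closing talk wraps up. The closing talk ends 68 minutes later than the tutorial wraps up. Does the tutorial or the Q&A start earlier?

the Q&A

The tutorial ends at 3:25 PM − 45 min = 2:40 PM.
The closing talk ends at 2:40 PM + 68 min = 3:48 PM.
The tutorial starts at 3:48 PM − 88 min = 2:20 PM.
So the Q&A ends at 2:20 PM.
The Q&A starts at 2:20 PM − 75 min = 1:05 PM.
The tutorial starts at 2:20 PM and the Q&A starts at 1:05 PM, so the Q&A is first.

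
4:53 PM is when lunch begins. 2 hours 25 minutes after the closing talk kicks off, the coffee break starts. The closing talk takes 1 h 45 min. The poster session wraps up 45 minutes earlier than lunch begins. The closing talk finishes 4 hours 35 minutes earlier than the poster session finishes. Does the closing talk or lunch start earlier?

The poster session ends at 4:53 PM − 45 min = 4:08 PM.
The closing talk ends at 4:08 PM − 275 min = 11:33 AM.
The closing talk starts at 11:33 AM − 105 min = 9:48 AM.
The closing talk starts at 9:48 AM and lunch starts at 4:53 PM, so the closing talk is first.

the closing talk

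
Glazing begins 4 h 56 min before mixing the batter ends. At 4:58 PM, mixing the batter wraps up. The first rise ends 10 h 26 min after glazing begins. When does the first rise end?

10:28 PM

Glazing starts at 4:58 PM − 296 min = 12:02 PM.
The first rise ends at 12:02 PM + 626 min = 10:28 PM.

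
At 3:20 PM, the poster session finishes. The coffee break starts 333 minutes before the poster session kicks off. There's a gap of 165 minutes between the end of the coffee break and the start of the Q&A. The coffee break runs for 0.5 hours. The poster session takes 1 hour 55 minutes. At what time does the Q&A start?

The poster session starts at 3:20 PM − 115 min = 1:25 PM.
The coffee break starts at 1:25 PM − 333 min = 7:52 AM.
The coffee break ends at 7:52 AM + 30 min = 8:22 AM.
The Q&A starts at 8:22 AM + 165 min = 11:07 AM.

11:07 AM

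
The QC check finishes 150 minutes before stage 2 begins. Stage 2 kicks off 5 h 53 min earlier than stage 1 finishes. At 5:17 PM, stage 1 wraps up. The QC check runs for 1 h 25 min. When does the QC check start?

7:29 AM

Stage 2 starts at 5:17 PM − 353 min = 11:24 AM.
The QC check ends at 11:24 AM − 150 min = 8:54 AM.
The QC check starts at 8:54 AM − 85 min = 7:29 AM.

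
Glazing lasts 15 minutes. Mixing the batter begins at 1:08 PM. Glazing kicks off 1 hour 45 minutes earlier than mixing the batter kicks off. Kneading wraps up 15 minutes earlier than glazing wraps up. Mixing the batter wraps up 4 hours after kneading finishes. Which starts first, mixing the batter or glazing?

Glazing starts at 1:08 PM − 105 min = 11:23 AM.
Mixing the batter starts at 1:08 PM and glazing starts at 11:23 AM, so glazing is first.

glazing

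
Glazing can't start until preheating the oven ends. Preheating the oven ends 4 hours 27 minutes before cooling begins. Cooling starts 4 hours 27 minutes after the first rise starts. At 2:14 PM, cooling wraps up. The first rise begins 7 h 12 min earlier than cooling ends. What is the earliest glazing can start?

The first rise starts at 2:14 PM − 432 min = 7:02 AM.
Cooling starts at 7:02 AM + 267 min = 11:29 AM.
Preheating the oven ends at 11:29 AM − 267 min = 7:02 AM.
Glazing is bounded by preheating the oven, so the earliest it can start is 7:02 AM.

7:02 AM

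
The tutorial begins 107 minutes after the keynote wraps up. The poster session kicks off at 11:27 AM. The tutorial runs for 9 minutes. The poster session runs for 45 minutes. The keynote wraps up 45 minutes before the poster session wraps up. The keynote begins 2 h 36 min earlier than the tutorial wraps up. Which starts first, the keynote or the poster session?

The poster session ends at 11:27 AM + 45 min = 12:12 PM.
The keynote ends at 12:12 PM − 45 min = 11:27 AM.
The tutorial starts at 11:27 AM + 107 min = 1:14 PM.
The tutorial ends at 1:14 PM + 9 min = 1:23 PM.
The keynote starts at 1:23 PM − 156 min = 10:47 AM.
The keynote starts at 10:47 AM and the poster session starts at 11:27 AM, so the keynote is first.

the keynote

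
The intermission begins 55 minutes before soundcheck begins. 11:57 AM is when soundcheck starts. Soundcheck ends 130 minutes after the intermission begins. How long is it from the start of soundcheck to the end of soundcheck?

The intermission starts at 11:57 AM − 55 min = 11:02 AM.
Soundcheck ends at 11:02 AM + 130 min = 1:12 PM.
From 11:57 AM to 1:12 PM is 1 h 15 min.

1 h 15 min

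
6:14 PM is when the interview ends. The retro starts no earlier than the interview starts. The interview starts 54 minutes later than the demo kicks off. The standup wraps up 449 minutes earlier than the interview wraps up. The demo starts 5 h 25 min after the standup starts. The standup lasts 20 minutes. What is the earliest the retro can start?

4:44 PM

The standup ends at 6:14 PM − 449 min = 10:45 AM.
The standup starts at 10:45 AM − 20 min = 10:25 AM.
The demo starts at 10:25 AM + 325 min = 3:50 PM.
The interview starts at 3:50 PM + 54 min = 4:44 PM.
The retro is bounded by the interview, so the earliest it can start is 4:44 PM.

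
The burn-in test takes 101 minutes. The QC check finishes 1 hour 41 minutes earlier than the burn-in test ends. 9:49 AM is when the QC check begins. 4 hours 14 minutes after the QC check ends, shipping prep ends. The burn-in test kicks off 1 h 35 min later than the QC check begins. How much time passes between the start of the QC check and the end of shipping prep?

349 minutes

The burn-in test starts at 9:49 AM + 95 min = 11:24 AM.
The burn-in test ends at 11:24 AM + 101 min = 1:05 PM.
The QC check ends at 1:05 PM − 101 min = 11:24 AM.
Shipping prep ends at 11:24 AM + 254 min = 3:38 PM.
From 9:49 AM to 3:38 PM is 349 minutes.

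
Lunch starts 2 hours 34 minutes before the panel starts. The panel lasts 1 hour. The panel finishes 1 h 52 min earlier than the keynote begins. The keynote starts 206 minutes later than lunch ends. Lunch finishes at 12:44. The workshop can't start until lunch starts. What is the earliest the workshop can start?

The keynote starts at 12:44 + 206 min = 16:10.
The panel ends at 16:10 − 112 min = 14:18.
The panel starts at 14:18 − 60 min = 13:18.
Lunch starts at 13:18 − 154 min = 10:44.
The workshop is bounded by lunch, so the earliest it can start is 10:44.

10:44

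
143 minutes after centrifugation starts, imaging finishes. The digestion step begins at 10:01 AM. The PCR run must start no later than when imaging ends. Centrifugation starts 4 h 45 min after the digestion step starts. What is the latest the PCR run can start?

5:09 PM

Centrifugation starts at 10:01 AM + 285 min = 2:46 PM.
Imaging ends at 2:46 PM + 143 min = 5:09 PM.
The PCR run is bounded by imaging, so the latest it can start is 5:09 PM.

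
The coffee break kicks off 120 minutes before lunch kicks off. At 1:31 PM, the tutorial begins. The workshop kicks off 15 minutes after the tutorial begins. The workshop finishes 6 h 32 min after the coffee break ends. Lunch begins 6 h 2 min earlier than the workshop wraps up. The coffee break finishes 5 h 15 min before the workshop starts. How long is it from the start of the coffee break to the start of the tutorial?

390 minutes

The workshop starts at 1:31 PM + 15 min = 1:46 PM.
The coffee break ends at 1:46 PM − 315 min = 8:31 AM.
The workshop ends at 8:31 AM + 392 min = 3:03 PM.
Lunch starts at 3:03 PM − 362 min = 9:01 AM.
The coffee break starts at 9:01 AM − 120 min = 7:01 AM.
From 7:01 AM to 1:31 PM is 390 minutes.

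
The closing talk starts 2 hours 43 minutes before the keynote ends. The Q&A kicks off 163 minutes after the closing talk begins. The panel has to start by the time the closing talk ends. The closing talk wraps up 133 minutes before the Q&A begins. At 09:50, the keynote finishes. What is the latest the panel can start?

07:37

The closing talk starts at 09:50 − 163 min = 07:07.
The Q&A starts at 07:07 + 163 min = 09:50.
The closing talk ends at 09:50 − 133 min = 07:37.
The panel is bounded by the closing talk, so the latest it can start is 07:37.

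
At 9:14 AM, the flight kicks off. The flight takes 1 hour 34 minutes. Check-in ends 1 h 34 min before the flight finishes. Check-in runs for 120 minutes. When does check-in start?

7:14 AM

The flight ends at 9:14 AM + 94 min = 10:48 AM.
Check-in ends at 10:48 AM − 94 min = 9:14 AM.
Check-in starts at 9:14 AM − 120 min = 7:14 AM.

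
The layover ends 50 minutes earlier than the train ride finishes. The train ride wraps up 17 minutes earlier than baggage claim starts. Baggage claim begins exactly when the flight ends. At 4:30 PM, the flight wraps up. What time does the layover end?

3:23 PM

Baggage claim starts at 4:30 PM.
The train ride ends at 4:30 PM − 17 min = 4:13 PM.
The layover ends at 4:13 PM − 50 min = 3:23 PM.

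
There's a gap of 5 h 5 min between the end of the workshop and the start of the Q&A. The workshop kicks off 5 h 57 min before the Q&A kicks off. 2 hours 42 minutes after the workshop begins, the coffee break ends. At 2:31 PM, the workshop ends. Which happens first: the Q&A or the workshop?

The Q&A starts at 2:31 PM + 305 min = 7:36 PM.
The workshop starts at 7:36 PM − 357 min = 1:39 PM.
The Q&A starts at 7:36 PM and the workshop starts at 1:39 PM, so the workshop is first.

the workshop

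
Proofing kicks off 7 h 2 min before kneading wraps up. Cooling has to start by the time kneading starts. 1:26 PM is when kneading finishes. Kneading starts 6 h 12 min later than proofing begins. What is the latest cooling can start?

Proofing starts at 1:26 PM − 422 min = 6:24 AM.
Kneading starts at 6:24 AM + 372 min = 12:36 PM.
Cooling is bounded by kneading, so the latest it can start is 12:36 PM.

12:36 PM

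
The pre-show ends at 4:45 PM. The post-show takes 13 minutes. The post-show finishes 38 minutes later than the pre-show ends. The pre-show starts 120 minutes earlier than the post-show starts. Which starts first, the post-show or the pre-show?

the pre-show

The post-show ends at 4:45 PM + 38 min = 5:23 PM.
The post-show starts at 5:23 PM − 13 min = 5:10 PM.
The pre-show starts at 5:10 PM − 120 min = 3:10 PM.
The post-show starts at 5:10 PM and the pre-show starts at 3:10 PM, so the pre-show is first.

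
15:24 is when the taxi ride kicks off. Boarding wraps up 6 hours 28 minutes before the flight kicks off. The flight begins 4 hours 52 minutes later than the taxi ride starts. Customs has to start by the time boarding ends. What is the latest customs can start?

13:48

The flight starts at 15:24 + 292 min = 20:16.
Boarding ends at 20:16 − 388 min = 13:48.
Customs is bounded by boarding, so the latest it can start is 13:48.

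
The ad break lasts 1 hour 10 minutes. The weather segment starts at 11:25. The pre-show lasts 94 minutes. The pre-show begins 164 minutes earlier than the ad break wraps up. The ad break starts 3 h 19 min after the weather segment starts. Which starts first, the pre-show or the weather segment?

the weather segment

The ad break starts at 11:25 + 199 min = 14:44.
The ad break ends at 14:44 + 70 min = 15:54.
The pre-show starts at 15:54 − 164 min = 13:10.
The pre-show starts at 13:10 and the weather segment starts at 11:25, so the weather segment is first.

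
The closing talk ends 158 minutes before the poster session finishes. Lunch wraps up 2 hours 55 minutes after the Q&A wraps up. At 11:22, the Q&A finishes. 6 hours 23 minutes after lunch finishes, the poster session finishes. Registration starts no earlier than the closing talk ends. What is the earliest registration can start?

18:02

Lunch ends at 11:22 + 175 min = 14:17.
The poster session ends at 14:17 + 383 min = 20:40.
The closing talk ends at 20:40 − 158 min = 18:02.
Registration is bounded by the closing talk, so the earliest it can start is 18:02.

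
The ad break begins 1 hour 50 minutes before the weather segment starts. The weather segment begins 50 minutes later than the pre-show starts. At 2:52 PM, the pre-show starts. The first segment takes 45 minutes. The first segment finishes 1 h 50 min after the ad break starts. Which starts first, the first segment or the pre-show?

the pre-show

The weather segment starts at 2:52 PM + 50 min = 3:42 PM.
The ad break starts at 3:42 PM − 110 min = 1:52 PM.
The first segment ends at 1:52 PM + 110 min = 3:42 PM.
The first segment starts at 3:42 PM − 45 min = 2:57 PM.
The first segment starts at 2:57 PM and the pre-show starts at 2:52 PM, so the pre-show is first.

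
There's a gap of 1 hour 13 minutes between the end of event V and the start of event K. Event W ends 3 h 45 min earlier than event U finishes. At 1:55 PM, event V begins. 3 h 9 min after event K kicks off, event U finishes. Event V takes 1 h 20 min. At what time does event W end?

3:52 PM

Event V ends at 1:55 PM + 80 min = 3:15 PM.
Event K starts at 3:15 PM + 73 min = 4:28 PM.
Event U ends at 4:28 PM + 189 min = 7:37 PM.
Event W ends at 7:37 PM − 225 min = 3:52 PM.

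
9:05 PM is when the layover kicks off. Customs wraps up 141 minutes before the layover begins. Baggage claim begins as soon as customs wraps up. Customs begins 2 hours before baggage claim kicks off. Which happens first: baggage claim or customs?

Customs ends at 9:05 PM − 141 min = 6:44 PM.
So baggage claim starts at 6:44 PM.
Customs starts at 6:44 PM − 120 min = 4:44 PM.
Baggage claim starts at 6:44 PM and customs starts at 4:44 PM, so customs is first.

customs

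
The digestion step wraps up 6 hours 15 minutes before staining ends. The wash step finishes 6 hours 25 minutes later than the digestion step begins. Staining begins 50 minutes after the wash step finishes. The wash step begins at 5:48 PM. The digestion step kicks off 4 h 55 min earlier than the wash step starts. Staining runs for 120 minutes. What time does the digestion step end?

The digestion step starts at 5:48 PM − 295 min = 12:53 PM.
The wash step ends at 12:53 PM + 385 min = 7:18 PM.
Staining starts at 7:18 PM + 50 min = 8:08 PM.
Staining ends at 8:08 PM + 120 min = 10:08 PM.
The digestion step ends at 10:08 PM − 375 min = 3:53 PM.

3:53 PM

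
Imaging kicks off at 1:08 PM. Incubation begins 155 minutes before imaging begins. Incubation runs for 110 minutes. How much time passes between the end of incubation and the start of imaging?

Incubation starts at 1:08 PM − 155 min = 10:33 AM.
Incubation ends at 10:33 AM + 110 min = 12:23 PM.
From 12:23 PM to 1:08 PM is 45 minutes.

45 minutes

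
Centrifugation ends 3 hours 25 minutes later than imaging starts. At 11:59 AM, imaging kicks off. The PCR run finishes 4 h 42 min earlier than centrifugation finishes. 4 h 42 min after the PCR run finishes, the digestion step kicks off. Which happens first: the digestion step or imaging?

imaging

Centrifugation ends at 11:59 AM + 205 min = 3:24 PM.
The PCR run ends at 3:24 PM − 282 min = 10:42 AM.
The digestion step starts at 10:42 AM + 282 min = 3:24 PM.
The digestion step starts at 3:24 PM and imaging starts at 11:59 AM, so imaging is first.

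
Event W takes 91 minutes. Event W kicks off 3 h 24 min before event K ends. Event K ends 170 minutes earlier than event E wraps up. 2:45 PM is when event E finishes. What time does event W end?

10:02 AM

Event K ends at 2:45 PM − 170 min = 11:55 AM.
Event W starts at 11:55 AM − 204 min = 8:31 AM.
Event W ends at 8:31 AM + 91 min = 10:02 AM.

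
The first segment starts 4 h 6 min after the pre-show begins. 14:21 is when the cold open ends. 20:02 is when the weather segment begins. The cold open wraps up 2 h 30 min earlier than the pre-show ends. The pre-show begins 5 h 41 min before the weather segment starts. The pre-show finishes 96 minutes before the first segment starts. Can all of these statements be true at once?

Yes

The pre-show starts at 20:02 − 341 min = 14:21.
The first segment starts at 14:21 + 246 min = 18:27.
The pre-show ends at 18:27 − 96 min = 16:51.
The cold open ends at 16:51 − 150 min = 14:21.
That matches the stated 14:21, so the schedule is consistent.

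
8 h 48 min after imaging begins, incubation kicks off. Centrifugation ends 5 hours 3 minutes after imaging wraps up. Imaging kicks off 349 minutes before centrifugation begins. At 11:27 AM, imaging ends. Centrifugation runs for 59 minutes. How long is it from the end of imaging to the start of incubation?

Centrifugation ends at 11:27 AM + 303 min = 4:30 PM.
Centrifugation starts at 4:30 PM − 59 min = 3:31 PM.
Imaging starts at 3:31 PM − 349 min = 9:42 AM.
Incubation starts at 9:42 AM + 528 min = 6:30 PM.
From 11:27 AM to 6:30 PM is 7 h 3 min.

7 h 3 min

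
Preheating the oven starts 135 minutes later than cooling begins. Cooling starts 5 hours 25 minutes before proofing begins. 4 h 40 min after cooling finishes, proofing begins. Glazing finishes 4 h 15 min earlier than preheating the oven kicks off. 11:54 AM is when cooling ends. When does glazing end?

9:09 AM

Proofing starts at 11:54 AM + 280 min = 4:34 PM.
Cooling starts at 4:34 PM − 325 min = 11:09 AM.
Preheating the oven starts at 11:09 AM + 135 min = 1:24 PM.
Glazing ends at 1:24 PM − 255 min = 9:09 AM.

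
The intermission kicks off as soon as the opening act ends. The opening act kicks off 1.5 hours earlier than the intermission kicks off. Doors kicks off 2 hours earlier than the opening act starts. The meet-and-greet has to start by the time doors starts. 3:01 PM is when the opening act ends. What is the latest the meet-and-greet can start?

The intermission starts at 3:01 PM.
The opening act starts at 3:01 PM − 90 min = 1:31 PM.
Doors starts at 1:31 PM − 120 min = 11:31 AM.
The meet-and-greet is bounded by doors, so the latest it can start is 11:31 AM.

11:31 AM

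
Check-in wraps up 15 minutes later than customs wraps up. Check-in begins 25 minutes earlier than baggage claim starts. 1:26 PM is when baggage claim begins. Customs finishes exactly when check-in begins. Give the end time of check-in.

Check-in starts at 1:26 PM − 25 min = 1:01 PM.
So customs ends at 1:01 PM.
Check-in ends at 1:01 PM + 15 min = 1:16 PM.

1:16 PM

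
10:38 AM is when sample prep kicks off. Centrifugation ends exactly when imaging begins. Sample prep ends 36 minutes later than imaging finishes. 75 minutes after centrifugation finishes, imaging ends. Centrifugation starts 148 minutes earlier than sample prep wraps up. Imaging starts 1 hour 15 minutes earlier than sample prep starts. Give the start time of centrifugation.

8:46 AM

Imaging starts at 10:38 AM − 75 min = 9:23 AM.
So centrifugation ends at 9:23 AM.
Imaging ends at 9:23 AM + 75 min = 10:38 AM.
Sample prep ends at 10:38 AM + 36 min = 11:14 AM.
Centrifugation starts at 11:14 AM − 148 min = 8:46 AM.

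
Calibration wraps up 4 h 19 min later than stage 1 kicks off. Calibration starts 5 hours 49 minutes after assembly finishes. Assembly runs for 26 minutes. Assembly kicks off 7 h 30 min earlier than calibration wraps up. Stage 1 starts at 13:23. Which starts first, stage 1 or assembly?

Calibration ends at 13:23 + 259 min = 17:42.
Assembly starts at 17:42 − 450 min = 10:12.
Stage 1 starts at 13:23 and assembly starts at 10:12, so assembly is first.

assembly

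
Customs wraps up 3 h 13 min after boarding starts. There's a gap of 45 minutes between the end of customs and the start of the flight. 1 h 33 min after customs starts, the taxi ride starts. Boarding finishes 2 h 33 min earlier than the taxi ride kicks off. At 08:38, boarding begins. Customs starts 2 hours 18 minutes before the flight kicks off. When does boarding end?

Customs ends at 08:38 + 193 min = 11:51.
The flight starts at 11:51 + 45 min = 12:36.
Customs starts at 12:36 − 138 min = 10:18.
The taxi ride starts at 10:18 + 93 min = 11:51.
Boarding ends at 11:51 − 153 min = 09:18.

09:18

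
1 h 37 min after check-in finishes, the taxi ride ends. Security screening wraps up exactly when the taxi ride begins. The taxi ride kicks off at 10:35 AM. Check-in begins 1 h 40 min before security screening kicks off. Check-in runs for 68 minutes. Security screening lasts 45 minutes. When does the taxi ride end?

10:55 AM

Security screening ends at 10:35 AM.
Security screening starts at 10:35 AM − 45 min = 9:50 AM.
Check-in starts at 9:50 AM − 100 min = 8:10 AM.
Check-in ends at 8:10 AM + 68 min = 9:18 AM.
The taxi ride ends at 9:18 AM + 97 min = 10:55 AM.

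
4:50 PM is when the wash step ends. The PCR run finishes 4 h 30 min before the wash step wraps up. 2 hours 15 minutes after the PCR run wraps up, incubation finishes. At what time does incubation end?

2:35 PM

The PCR run ends at 4:50 PM − 270 min = 12:20 PM.
Incubation ends at 12:20 PM + 135 min = 2:35 PM.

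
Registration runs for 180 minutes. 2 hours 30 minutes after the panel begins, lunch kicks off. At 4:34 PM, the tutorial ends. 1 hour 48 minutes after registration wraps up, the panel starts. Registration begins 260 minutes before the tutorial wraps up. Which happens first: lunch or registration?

registration

Registration starts at 4:34 PM − 260 min = 12:14 PM.
Registration ends at 12:14 PM + 180 min = 3:14 PM.
The panel starts at 3:14 PM + 108 min = 5:02 PM.
Lunch starts at 5:02 PM + 150 min = 7:32 PM.
Lunch starts at 7:32 PM and registration starts at 12:14 PM, so registration is first.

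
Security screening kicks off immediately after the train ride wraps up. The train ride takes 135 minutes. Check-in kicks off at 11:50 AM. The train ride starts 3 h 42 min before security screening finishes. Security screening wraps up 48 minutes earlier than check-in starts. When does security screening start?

Security screening ends at 11:50 AM − 48 min = 11:02 AM.
The train ride starts at 11:02 AM − 222 min = 7:20 AM.
The train ride ends at 7:20 AM + 135 min = 9:35 AM.
So security screening starts at 9:35 AM.

9:35 AM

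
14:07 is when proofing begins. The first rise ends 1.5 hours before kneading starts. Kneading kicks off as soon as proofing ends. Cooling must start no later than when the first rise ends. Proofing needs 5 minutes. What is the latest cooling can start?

12:42

Proofing ends at 14:07 + 5 min = 14:12.
So kneading starts at 14:12.
The first rise ends at 14:12 − 90 min = 12:42.
Cooling is bounded by the first rise, so the latest it can start is 12:42.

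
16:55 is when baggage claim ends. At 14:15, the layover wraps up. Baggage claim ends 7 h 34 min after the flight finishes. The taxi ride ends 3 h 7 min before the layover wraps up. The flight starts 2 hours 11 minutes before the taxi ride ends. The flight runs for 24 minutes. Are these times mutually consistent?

Yes

The taxi ride ends at 14:15 − 187 min = 11:08.
The flight starts at 11:08 − 131 min = 08:57.
The flight ends at 08:57 + 24 min = 09:21.
Baggage claim ends at 09:21 + 454 min = 16:55.
That matches the stated 16:55, so the schedule is consistent.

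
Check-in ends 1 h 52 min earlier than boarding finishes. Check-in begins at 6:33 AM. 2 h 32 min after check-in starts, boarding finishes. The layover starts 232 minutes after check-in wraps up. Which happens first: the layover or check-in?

check-in

Boarding ends at 6:33 AM + 152 min = 9:05 AM.
Check-in ends at 9:05 AM − 112 min = 7:13 AM.
The layover starts at 7:13 AM + 232 min = 11:05 AM.
The layover starts at 11:05 AM and check-in starts at 6:33 AM, so check-in is first.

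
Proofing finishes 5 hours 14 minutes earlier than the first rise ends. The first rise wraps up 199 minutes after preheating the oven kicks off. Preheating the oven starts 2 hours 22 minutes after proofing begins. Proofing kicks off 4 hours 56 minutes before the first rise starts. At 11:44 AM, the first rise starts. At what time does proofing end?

Proofing starts at 11:44 AM − 296 min = 6:48 AM.
Preheating the oven starts at 6:48 AM + 142 min = 9:10 AM.
The first rise ends at 9:10 AM + 199 min = 12:29 PM.
Proofing ends at 12:29 PM − 314 min = 7:15 AM.

7:15 AM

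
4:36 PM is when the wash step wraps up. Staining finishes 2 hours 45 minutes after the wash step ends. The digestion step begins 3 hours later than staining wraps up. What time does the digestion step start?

Staining ends at 4:36 PM + 165 min = 7:21 PM.
The digestion step starts at 7:21 PM + 180 min = 10:21 PM.

10:21 PM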